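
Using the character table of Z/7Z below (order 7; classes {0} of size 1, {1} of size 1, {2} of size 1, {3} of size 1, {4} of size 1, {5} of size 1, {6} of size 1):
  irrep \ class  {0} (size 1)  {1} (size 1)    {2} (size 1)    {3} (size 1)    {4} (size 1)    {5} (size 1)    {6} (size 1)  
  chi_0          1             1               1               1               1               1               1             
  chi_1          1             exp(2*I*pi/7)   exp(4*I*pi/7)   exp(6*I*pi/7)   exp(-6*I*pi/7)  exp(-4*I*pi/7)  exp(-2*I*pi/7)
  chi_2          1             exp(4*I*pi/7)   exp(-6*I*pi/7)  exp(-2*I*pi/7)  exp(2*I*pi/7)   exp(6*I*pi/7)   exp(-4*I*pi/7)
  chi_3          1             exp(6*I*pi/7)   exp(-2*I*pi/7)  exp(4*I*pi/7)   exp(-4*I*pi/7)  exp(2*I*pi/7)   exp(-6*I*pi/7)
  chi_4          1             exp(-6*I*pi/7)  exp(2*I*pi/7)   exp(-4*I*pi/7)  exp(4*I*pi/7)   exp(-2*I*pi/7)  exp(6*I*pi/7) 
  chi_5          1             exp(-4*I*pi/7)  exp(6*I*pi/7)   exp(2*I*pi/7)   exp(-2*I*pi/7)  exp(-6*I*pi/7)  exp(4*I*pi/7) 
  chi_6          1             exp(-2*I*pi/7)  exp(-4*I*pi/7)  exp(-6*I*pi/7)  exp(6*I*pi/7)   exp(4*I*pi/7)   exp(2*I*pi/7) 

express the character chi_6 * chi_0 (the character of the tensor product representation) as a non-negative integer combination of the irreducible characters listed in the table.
chi_6 tensor chi_0 = chi_6 (all other irreducibles have multiplicity 0).

Working: The character of a tensor product is the pointwise product (chi_6 * chi_0)(C) = chi_6(C) * chi_0(C):
  {0}: (1)*(1), {1}: (exp(-2*I*pi/7))*(1), {2}: (exp(-4*I*pi/7))*(1), {3}: (exp(-6*I*pi/7))*(1), {4}: (exp(6*I*pi/7))*(1), {5}: (exp(4*I*pi/7))*(1), {6}: (exp(2*I*pi/7))*(1)
so (chi_6 * chi_0) takes values
  {0} -> 1, {1} -> exp(-2*I*pi/7), {2} -> exp(-4*I*pi/7), {3} -> exp(-6*I*pi/7), {4} -> exp(6*I*pi/7), {5} -> exp(4*I*pi/7), {6} -> exp(2*I*pi/7).
Now take the inner product of this character with each irreducible chi from the table, <chi_6*chi_0, chi> = (1/7) sum_C |C| (chi_6*chi_0)(C) conj(chi(C)):
  <chi_6*chi_0, chi_0> = (1/7)[1*(1)*conj(1) + 1*(exp(-2*I*pi/7))*conj(1) + 1*(exp(-4*I*pi/7))*conj(1) + 1*(exp(-6*I*pi/7))*conj(1) + 1*(exp(6*I*pi/7))*conj(1) + 1*(exp(4*I*pi/7))*conj(1) + 1*(exp(2*I*pi/7))*conj(1)]
      = (1/7)[(1) + (exp(-2*I*pi/7)) + (exp(-4*I*pi/7)) + (exp(-6*I*pi/7)) + (exp(6*I*pi/7)) + (exp(4*I*pi/7)) + (exp(2*I*pi/7))] = 0/7 = 0
  <chi_6*chi_0, chi_1> = (1/7)[1*(1)*conj(1) + 1*(exp(-2*I*pi/7))*conj(exp(2*I*pi/7)) + 1*(exp(-4*I*pi/7))*conj(exp(4*I*pi/7)) + 1*(exp(-6*I*pi/7))*conj(exp(6*I*pi/7)) + 1*(exp(6*I*pi/7))*conj(exp(-6*I*pi/7)) + 1*(exp(4*I*pi/7))*conj(exp(-4*I*pi/7)) + 1*(exp(2*I*pi/7))*conj(exp(-2*I*pi/7))]
      = (1/7)[(1) + (exp(-4*I*pi/7)) + (exp(6*I*pi/7)) + (exp(2*I*pi/7)) + (exp(-2*I*pi/7)) + (exp(-6*I*pi/7)) + (exp(4*I*pi/7))] = 0/7 = 0
  <chi_6*chi_0, chi_2> = (1/7)[1*(1)*conj(1) + 1*(exp(-2*I*pi/7))*conj(exp(4*I*pi/7)) + 1*(exp(-4*I*pi/7))*conj(exp(-6*I*pi/7)) + 1*(exp(-6*I*pi/7))*conj(exp(-2*I*pi/7)) + 1*(exp(6*I*pi/7))*conj(exp(2*I*pi/7)) + 1*(exp(4*I*pi/7))*conj(exp(6*I*pi/7)) + 1*(exp(2*I*pi/7))*conj(exp(-4*I*pi/7))]
      = (1/7)[(1) + (exp(-6*I*pi/7)) + (exp(2*I*pi/7)) + (exp(-4*I*pi/7)) + (exp(4*I*pi/7)) + (exp(-2*I*pi/7)) + (exp(6*I*pi/7))] = 0/7 = 0
  <chi_6*chi_0, chi_3> = (1/7)[1*(1)*conj(1) + 1*(exp(-2*I*pi/7))*conj(exp(6*I*pi/7)) + 1*(exp(-4*I*pi/7))*conj(exp(-2*I*pi/7)) + 1*(exp(-6*I*pi/7))*conj(exp(4*I*pi/7)) + 1*(exp(6*I*pi/7))*conj(exp(-4*I*pi/7)) + 1*(exp(4*I*pi/7))*conj(exp(2*I*pi/7)) + 1*(exp(2*I*pi/7))*conj(exp(-6*I*pi/7))]
      = (1/7)[(1) + (exp(6*I*pi/7)) + (exp(-2*I*pi/7)) + (exp(4*I*pi/7)) + (exp(-4*I*pi/7)) + (exp(2*I*pi/7)) + (exp(-6*I*pi/7))] = 0/7 = 0
  <chi_6*chi_0, chi_4> = (1/7)[1*(1)*conj(1) + 1*(exp(-2*I*pi/7))*conj(exp(-6*I*pi/7)) + 1*(exp(-4*I*pi/7))*conj(exp(2*I*pi/7)) + 1*(exp(-6*I*pi/7))*conj(exp(-4*I*pi/7)) + 1*(exp(6*I*pi/7))*conj(exp(4*I*pi/7)) + 1*(exp(4*I*pi/7))*conj(exp(-2*I*pi/7)) + 1*(exp(2*I*pi/7))*conj(exp(6*I*pi/7))]
      = (1/7)[(1) + (exp(4*I*pi/7)) + (exp(-6*I*pi/7)) + (exp(-2*I*pi/7)) + (exp(2*I*pi/7)) + (exp(6*I*pi/7)) + (exp(-4*I*pi/7))] = 0/7 = 0
  <chi_6*chi_0, chi_5> = (1/7)[1*(1)*conj(1) + 1*(exp(-2*I*pi/7))*conj(exp(-4*I*pi/7)) + 1*(exp(-4*I*pi/7))*conj(exp(6*I*pi/7)) + 1*(exp(-6*I*pi/7))*conj(exp(2*I*pi/7)) + 1*(exp(6*I*pi/7))*conj(exp(-2*I*pi/7)) + 1*(exp(4*I*pi/7))*conj(exp(-6*I*pi/7)) + 1*(exp(2*I*pi/7))*conj(exp(4*I*pi/7))]
      = (1/7)[(1) + (exp(2*I*pi/7)) + (exp(4*I*pi/7)) + (exp(6*I*pi/7)) + (exp(-6*I*pi/7)) + (exp(-4*I*pi/7)) + (exp(-2*I*pi/7))] = 0/7 = 0
  <chi_6*chi_0, chi_6> = (1/7)[1*(1)*conj(1) + 1*(exp(-2*I*pi/7))*conj(exp(-2*I*pi/7)) + 1*(exp(-4*I*pi/7))*conj(exp(-4*I*pi/7)) + 1*(exp(-6*I*pi/7))*conj(exp(-6*I*pi/7)) + 1*(exp(6*I*pi/7))*conj(exp(6*I*pi/7)) + 1*(exp(4*I*pi/7))*conj(exp(4*I*pi/7)) + 1*(exp(2*I*pi/7))*conj(exp(2*I*pi/7))]
      = (1/7)[(1) + (1) + (1) + (1) + (1) + (1) + (1)] = 7/7 = 1
(Exp terms are combined using exp(i*s)*conj(exp(i*t)) = exp(i*(s-t)), and sums of them are collapsed using the identity that for every m > 1 the m distinct m-th roots of unity sum to 0, e.g. 1 + exp(2*I*pi/3) + exp(-2*I*pi/3) = 0.)
Hence the multiplicities are chi_6: 1. Dimension check: dim(chi_6)*dim(chi_0) = 1*1 = 1 and sum (mult * dim) = 1*1 = 1.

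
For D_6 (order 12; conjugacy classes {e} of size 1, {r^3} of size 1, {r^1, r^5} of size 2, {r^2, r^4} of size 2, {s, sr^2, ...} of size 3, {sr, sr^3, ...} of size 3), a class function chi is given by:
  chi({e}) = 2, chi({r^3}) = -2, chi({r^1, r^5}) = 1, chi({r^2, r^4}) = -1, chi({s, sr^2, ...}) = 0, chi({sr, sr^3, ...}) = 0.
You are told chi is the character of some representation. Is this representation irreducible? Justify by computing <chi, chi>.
Irreducible: <chi, chi> = 1.

Argument: <chi, chi> = (1/|G|) sum_C |C| * |chi(C)|^2 = (1/12)[1*|2|^2 + 1*|-2|^2 + 2*|1|^2 + 2*|-1|^2 + 3*|0|^2 + 3*|0|^2]
  = (1/12)[(4) + (4) + (2) + (2) + (0) + (0)] = 12/12 = 1.
A character is irreducible iff <chi, chi> = 1, so this representation is irreducible.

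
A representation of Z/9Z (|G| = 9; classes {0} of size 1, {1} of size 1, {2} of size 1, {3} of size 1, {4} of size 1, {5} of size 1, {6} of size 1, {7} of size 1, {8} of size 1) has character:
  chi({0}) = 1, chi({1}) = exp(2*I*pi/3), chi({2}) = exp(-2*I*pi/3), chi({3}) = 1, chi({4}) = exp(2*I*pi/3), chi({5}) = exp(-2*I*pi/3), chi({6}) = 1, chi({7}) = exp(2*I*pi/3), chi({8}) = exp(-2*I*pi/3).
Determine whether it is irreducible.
Irreducible: <chi, chi> = 1.

Explanation: <chi, chi> = (1/|G|) sum_C |C| * |chi(C)|^2 = (1/9)[1*|1|^2 + 1*|exp(2*I*pi/3)|^2 + 1*|exp(-2*I*pi/3)|^2 + 1*|1|^2 + 1*|exp(2*I*pi/3)|^2 + 1*|exp(-2*I*pi/3)|^2 + 1*|1|^2 + 1*|exp(2*I*pi/3)|^2 + 1*|exp(-2*I*pi/3)|^2]
  = (1/9)[(1) + (1) + (1) + (1) + (1) + (1) + (1) + (1) + (1)] = 9/9 = 1.
(Exp terms are combined using exp(i*s)*conj(exp(i*t)) = exp(i*(s-t)), and sums of them are collapsed using the identity that for every m > 1 the m distinct m-th roots of unity sum to 0, e.g. 1 + exp(2*I*pi/3) + exp(-2*I*pi/3) = 0.)
A character is irreducible iff <chi, chi> = 1, so this representation is irreducible.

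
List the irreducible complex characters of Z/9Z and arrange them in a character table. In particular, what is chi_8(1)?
Character table of Z/9Z (irreps indexed chi_0,...,chi_8 with chi_k(m) = zeta_9^(k*m), zeta_9 = exp(2*pi*i/9)):
  irrep \ class  {0} (size 1)  {1} (size 1)    {2} (size 1)    {3} (size 1)    {4} (size 1)    {5} (size 1)    {6} (size 1)    {7} (size 1)    {8} (size 1)  
  chi_0          1             1               1               1               1               1               1               1               1             
  chi_1          1             exp(2*I*pi/9)   exp(4*I*pi/9)   exp(2*I*pi/3)   exp(8*I*pi/9)   exp(-8*I*pi/9)  exp(-2*I*pi/3)  exp(-4*I*pi/9)  exp(-2*I*pi/9)
  chi_2          1             exp(4*I*pi/9)   exp(8*I*pi/9)   exp(-2*I*pi/3)  exp(-2*I*pi/9)  exp(2*I*pi/9)   exp(2*I*pi/3)   exp(-8*I*pi/9)  exp(-4*I*pi/9)
  chi_3          1             exp(2*I*pi/3)   exp(-2*I*pi/3)  1               exp(2*I*pi/3)   exp(-2*I*pi/3)  1               exp(2*I*pi/3)   exp(-2*I*pi/3)
  chi_4          1             exp(8*I*pi/9)   exp(-2*I*pi/9)  exp(2*I*pi/3)   exp(-4*I*pi/9)  exp(4*I*pi/9)   exp(-2*I*pi/3)  exp(2*I*pi/9)   exp(-8*I*pi/9)
  chi_5          1             exp(-8*I*pi/9)  exp(2*I*pi/9)   exp(-2*I*pi/3)  exp(4*I*pi/9)   exp(-4*I*pi/9)  exp(2*I*pi/3)   exp(-2*I*pi/9)  exp(8*I*pi/9) 
  chi_6          1             exp(-2*I*pi/3)  exp(2*I*pi/3)   1               exp(-2*I*pi/3)  exp(2*I*pi/3)   1               exp(-2*I*pi/3)  exp(2*I*pi/3) 
  chi_7          1             exp(-4*I*pi/9)  exp(-8*I*pi/9)  exp(2*I*pi/3)   exp(2*I*pi/9)   exp(-2*I*pi/9)  exp(-2*I*pi/3)  exp(8*I*pi/9)   exp(4*I*pi/9) 
  chi_8          1             exp(-2*I*pi/9)  exp(-4*I*pi/9)  exp(-2*I*pi/3)  exp(-8*I*pi/9)  exp(8*I*pi/9)   exp(2*I*pi/3)   exp(4*I*pi/9)   exp(2*I*pi/9) 

Spot check: chi_8(1) = zeta_9^(8*1) = zeta_9^8 = exp(-2*I*pi/9).

Derivation: Z/9Z is abelian, so all 9 irreducible complex representations are 1-dimensional. They are given by chi_k(m) = zeta_9^(k*m) for k = 0,...,8. Row orthogonality: sum_m chi_k(m) conj(chi_l(m)) = 9 * [k = l].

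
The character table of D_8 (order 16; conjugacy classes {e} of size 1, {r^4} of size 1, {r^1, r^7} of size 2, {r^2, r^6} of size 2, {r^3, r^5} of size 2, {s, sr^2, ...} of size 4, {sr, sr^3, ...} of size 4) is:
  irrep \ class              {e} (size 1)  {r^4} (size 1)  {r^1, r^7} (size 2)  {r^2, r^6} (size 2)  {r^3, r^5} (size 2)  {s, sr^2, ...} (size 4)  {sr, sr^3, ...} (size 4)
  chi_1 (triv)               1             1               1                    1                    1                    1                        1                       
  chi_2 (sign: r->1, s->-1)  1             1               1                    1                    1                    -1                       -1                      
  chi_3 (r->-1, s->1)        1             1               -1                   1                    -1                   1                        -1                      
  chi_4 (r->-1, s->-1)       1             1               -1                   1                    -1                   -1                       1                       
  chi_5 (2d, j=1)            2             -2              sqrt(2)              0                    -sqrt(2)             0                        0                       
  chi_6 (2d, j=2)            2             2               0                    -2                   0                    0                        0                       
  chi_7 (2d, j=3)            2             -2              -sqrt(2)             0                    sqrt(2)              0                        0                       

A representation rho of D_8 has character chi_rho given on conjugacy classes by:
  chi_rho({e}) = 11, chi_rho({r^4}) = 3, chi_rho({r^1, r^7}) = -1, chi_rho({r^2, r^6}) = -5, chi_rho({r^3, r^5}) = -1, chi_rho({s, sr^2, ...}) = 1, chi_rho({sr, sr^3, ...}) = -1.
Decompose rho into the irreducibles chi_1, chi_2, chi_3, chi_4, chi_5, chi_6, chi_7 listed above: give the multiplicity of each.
Multiplicities: chi_1: 0, chi_2: 0, chi_3: 1, chi_4: 0, chi_5: 1, chi_6: 3, chi_7: 1.

Use <chi_rho, chi> = (1/|G|) sum_C |C| * chi_rho(C) * conj(chi(C)) with |G| = 16 for each irreducible chi in the table:
  <chi_rho, chi_1> = (1/16)[1*(11)*conj(1) + 1*(3)*conj(1) + 2*(-1)*conj(1) + 2*(-5)*conj(1) + 2*(-1)*conj(1) + 4*(1)*conj(1) + 4*(-1)*conj(1)]
      = (1/16)[(11) + (3) + (-2) + (-10) + (-2) + (4) + (-4)] = 0/16 = 0
  <chi_rho, chi_2> = (1/16)[1*(11)*conj(1) + 1*(3)*conj(1) + 2*(-1)*conj(1) + 2*(-5)*conj(1) + 2*(-1)*conj(1) + 4*(1)*conj(-1) + 4*(-1)*conj(-1)]
      = (1/16)[(11) + (3) + (-2) + (-10) + (-2) + (-4) + (4)] = 0/16 = 0
  <chi_rho, chi_3> = (1/16)[1*(11)*conj(1) + 1*(3)*conj(1) + 2*(-1)*conj(-1) + 2*(-5)*conj(1) + 2*(-1)*conj(-1) + 4*(1)*conj(1) + 4*(-1)*conj(-1)]
      = (1/16)[(11) + (3) + (2) + (-10) + (2) + (4) + (4)] = 16/16 = 1
  <chi_rho, chi_4> = (1/16)[1*(11)*conj(1) + 1*(3)*conj(1) + 2*(-1)*conj(-1) + 2*(-5)*conj(1) + 2*(-1)*conj(-1) + 4*(1)*conj(-1) + 4*(-1)*conj(1)]
      = (1/16)[(11) + (3) + (2) + (-10) + (2) + (-4) + (-4)] = 0/16 = 0
  <chi_rho, chi_5> = (1/16)[1*(11)*conj(2) + 1*(3)*conj(-2) + 2*(-1)*conj(sqrt(2)) + 2*(-5)*conj(0) + 2*(-1)*conj(-sqrt(2)) + 4*(1)*conj(0) + 4*(-1)*conj(0)]
      = (1/16)[(22) + (-6) + (-2*sqrt(2)) + (0) + (2*sqrt(2)) + (0) + (0)] = 16/16 = 1
  <chi_rho, chi_6> = (1/16)[1*(11)*conj(2) + 1*(3)*conj(2) + 2*(-1)*conj(0) + 2*(-5)*conj(-2) + 2*(-1)*conj(0) + 4*(1)*conj(0) + 4*(-1)*conj(0)]
      = (1/16)[(22) + (6) + (0) + (20) + (0) + (0) + (0)] = 48/16 = 3
  <chi_rho, chi_7> = (1/16)[1*(11)*conj(2) + 1*(3)*conj(-2) + 2*(-1)*conj(-sqrt(2)) + 2*(-5)*conj(0) + 2*(-1)*conj(sqrt(2)) + 4*(1)*conj(0) + 4*(-1)*conj(0)]
      = (1/16)[(22) + (-6) + (2*sqrt(2)) + (0) + (-2*sqrt(2)) + (0) + (0)] = 16/16 = 1
Dimension check: dim(rho) = sum (mult * dim) = 0*1 + 0*1 + 1*1 + 0*1 + 1*2 + 3*2 + 1*2 = 11 = chi_rho(e) = 11.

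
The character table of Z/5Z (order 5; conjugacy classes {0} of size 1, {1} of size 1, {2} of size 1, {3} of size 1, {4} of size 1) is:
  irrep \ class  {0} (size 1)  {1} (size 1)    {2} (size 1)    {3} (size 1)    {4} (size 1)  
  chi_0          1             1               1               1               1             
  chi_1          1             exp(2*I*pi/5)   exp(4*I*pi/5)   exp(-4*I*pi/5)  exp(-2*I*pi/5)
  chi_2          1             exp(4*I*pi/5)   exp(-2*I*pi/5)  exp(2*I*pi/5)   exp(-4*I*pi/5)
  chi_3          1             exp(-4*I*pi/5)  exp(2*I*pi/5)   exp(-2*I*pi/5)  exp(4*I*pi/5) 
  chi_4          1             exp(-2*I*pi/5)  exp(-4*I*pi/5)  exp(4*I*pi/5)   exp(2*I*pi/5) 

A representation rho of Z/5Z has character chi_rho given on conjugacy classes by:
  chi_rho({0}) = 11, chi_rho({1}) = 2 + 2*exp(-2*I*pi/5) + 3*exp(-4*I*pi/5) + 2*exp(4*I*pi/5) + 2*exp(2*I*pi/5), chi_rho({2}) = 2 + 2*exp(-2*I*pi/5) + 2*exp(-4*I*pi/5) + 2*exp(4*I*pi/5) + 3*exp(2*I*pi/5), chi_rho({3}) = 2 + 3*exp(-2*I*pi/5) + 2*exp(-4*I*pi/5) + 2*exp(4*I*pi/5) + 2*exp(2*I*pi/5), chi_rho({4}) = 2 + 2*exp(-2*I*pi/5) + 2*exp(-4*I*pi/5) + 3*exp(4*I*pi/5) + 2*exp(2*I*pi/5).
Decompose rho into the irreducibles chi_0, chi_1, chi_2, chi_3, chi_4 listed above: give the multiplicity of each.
Multiplicities: chi_0: 2, chi_1: 2, chi_2: 2, chi_3: 3, chi_4: 2.

Argument: Use <chi_rho, chi> = (1/|G|) sum_C |C| * chi_rho(C) * conj(chi(C)) with |G| = 5 for each irreducible chi in the table:
  <chi_rho, chi_0> = (1/5)[1*(11)*conj(1) + 1*(2 + 2*exp(-2*I*pi/5) + 3*exp(-4*I*pi/5) + 2*exp(4*I*pi/5) + 2*exp(2*I*pi/5))*conj(1) + 1*(2 + 2*exp(-2*I*pi/5) + 2*exp(-4*I*pi/5) + 2*exp(4*I*pi/5) + 3*exp(2*I*pi/5))*conj(1) + 1*(2 + 3*exp(-2*I*pi/5) + 2*exp(-4*I*pi/5) + 2*exp(4*I*pi/5) + 2*exp(2*I*pi/5))*conj(1) + 1*(2 + 2*exp(-2*I*pi/5) + 2*exp(-4*I*pi/5) + 3*exp(4*I*pi/5) + 2*exp(2*I*pi/5))*conj(1)]
      = (1/5)[(11) + (2 + 2*exp(-2*I*pi/5) + 3*exp(-4*I*pi/5) + 2*exp(4*I*pi/5) + 2*exp(2*I*pi/5)) + (2 + 2*exp(-2*I*pi/5) + 2*exp(-4*I*pi/5) + 2*exp(4*I*pi/5) + 3*exp(2*I*pi/5)) + (2 + 3*exp(-2*I*pi/5) + 2*exp(-4*I*pi/5) + 2*exp(4*I*pi/5) + 2*exp(2*I*pi/5)) + (2 + 2*exp(-2*I*pi/5) + 2*exp(-4*I*pi/5) + 3*exp(4*I*pi/5) + 2*exp(2*I*pi/5))] = 10/5 = 2
  <chi_rho, chi_1> = (1/5)[1*(11)*conj(1) + 1*(2 + 2*exp(-2*I*pi/5) + 3*exp(-4*I*pi/5) + 2*exp(4*I*pi/5) + 2*exp(2*I*pi/5))*conj(exp(2*I*pi/5)) + 1*(2 + 2*exp(-2*I*pi/5) + 2*exp(-4*I*pi/5) + 2*exp(4*I*pi/5) + 3*exp(2*I*pi/5))*conj(exp(4*I*pi/5)) + 1*(2 + 3*exp(-2*I*pi/5) + 2*exp(-4*I*pi/5) + 2*exp(4*I*pi/5) + 2*exp(2*I*pi/5))*conj(exp(-4*I*pi/5)) + 1*(2 + 2*exp(-2*I*pi/5) + 2*exp(-4*I*pi/5) + 3*exp(4*I*pi/5) + 2*exp(2*I*pi/5))*conj(exp(-2*I*pi/5))]
      = (1/5)[(11) + (2 + 2*exp(-2*I*pi/5) + 2*exp(-4*I*pi/5) + 3*exp(4*I*pi/5) + 2*exp(2*I*pi/5)) + (2 + 3*exp(-2*I*pi/5) + 2*exp(-4*I*pi/5) + 2*exp(4*I*pi/5) + 2*exp(2*I*pi/5)) + (2 + 2*exp(-2*I*pi/5) + 2*exp(-4*I*pi/5) + 2*exp(4*I*pi/5) + 3*exp(2*I*pi/5)) + (2 + 2*exp(-2*I*pi/5) + 3*exp(-4*I*pi/5) + 2*exp(4*I*pi/5) + 2*exp(2*I*pi/5))] = 10/5 = 2
  <chi_rho, chi_2> = (1/5)[1*(11)*conj(1) + 1*(2 + 2*exp(-2*I*pi/5) + 3*exp(-4*I*pi/5) + 2*exp(4*I*pi/5) + 2*exp(2*I*pi/5))*conj(exp(4*I*pi/5)) + 1*(2 + 2*exp(-2*I*pi/5) + 2*exp(-4*I*pi/5) + 2*exp(4*I*pi/5) + 3*exp(2*I*pi/5))*conj(exp(-2*I*pi/5)) + 1*(2 + 3*exp(-2*I*pi/5) + 2*exp(-4*I*pi/5) + 2*exp(4*I*pi/5) + 2*exp(2*I*pi/5))*conj(exp(2*I*pi/5)) + 1*(2 + 2*exp(-2*I*pi/5) + 2*exp(-4*I*pi/5) + 3*exp(4*I*pi/5) + 2*exp(2*I*pi/5))*conj(exp(-4*I*pi/5))]
      = (1/5)[(11) + (2 + 2*exp(-2*I*pi/5) + 2*exp(-4*I*pi/5) + 2*exp(4*I*pi/5) + 3*exp(2*I*pi/5)) + (2 + 2*exp(-2*I*pi/5) + 2*exp(-4*I*pi/5) + 3*exp(4*I*pi/5) + 2*exp(2*I*pi/5)) + (2 + 2*exp(-2*I*pi/5) + 3*exp(-4*I*pi/5) + 2*exp(4*I*pi/5) + 2*exp(2*I*pi/5)) + (2 + 3*exp(-2*I*pi/5) + 2*exp(-4*I*pi/5) + 2*exp(4*I*pi/5) + 2*exp(2*I*pi/5))] = 10/5 = 2
  <chi_rho, chi_3> = (1/5)[1*(11)*conj(1) + 1*(2 + 2*exp(-2*I*pi/5) + 3*exp(-4*I*pi/5) + 2*exp(4*I*pi/5) + 2*exp(2*I*pi/5))*conj(exp(-4*I*pi/5)) + 1*(2 + 2*exp(-2*I*pi/5) + 2*exp(-4*I*pi/5) + 2*exp(4*I*pi/5) + 3*exp(2*I*pi/5))*conj(exp(2*I*pi/5)) + 1*(2 + 3*exp(-2*I*pi/5) + 2*exp(-4*I*pi/5) + 2*exp(4*I*pi/5) + 2*exp(2*I*pi/5))*conj(exp(-2*I*pi/5)) + 1*(2 + 2*exp(-2*I*pi/5) + 2*exp(-4*I*pi/5) + 3*exp(4*I*pi/5) + 2*exp(2*I*pi/5))*conj(exp(4*I*pi/5))]
      = (1/5)[(11) + (1) + (1) + (1) + (1)] = 15/5 = 3
  <chi_rho, chi_4> = (1/5)[1*(11)*conj(1) + 1*(2 + 2*exp(-2*I*pi/5) + 3*exp(-4*I*pi/5) + 2*exp(4*I*pi/5) + 2*exp(2*I*pi/5))*conj(exp(-2*I*pi/5)) + 1*(2 + 2*exp(-2*I*pi/5) + 2*exp(-4*I*pi/5) + 2*exp(4*I*pi/5) + 3*exp(2*I*pi/5))*conj(exp(-4*I*pi/5)) + 1*(2 + 3*exp(-2*I*pi/5) + 2*exp(-4*I*pi/5) + 2*exp(4*I*pi/5) + 2*exp(2*I*pi/5))*conj(exp(4*I*pi/5)) + 1*(2 + 2*exp(-2*I*pi/5) + 2*exp(-4*I*pi/5) + 3*exp(4*I*pi/5) + 2*exp(2*I*pi/5))*conj(exp(2*I*pi/5))]
      = (1/5)[(11) + (2 + 3*exp(-2*I*pi/5) + 2*exp(-4*I*pi/5) + 2*exp(4*I*pi/5) + 2*exp(2*I*pi/5)) + (2 + 2*exp(-2*I*pi/5) + 3*exp(-4*I*pi/5) + 2*exp(4*I*pi/5) + 2*exp(2*I*pi/5)) + (2 + 2*exp(-2*I*pi/5) + 2*exp(-4*I*pi/5) + 3*exp(4*I*pi/5) + 2*exp(2*I*pi/5)) + (2 + 2*exp(-2*I*pi/5) + 2*exp(-4*I*pi/5) + 2*exp(4*I*pi/5) + 3*exp(2*I*pi/5))] = 10/5 = 2
(Exp terms are combined using exp(i*s)*conj(exp(i*t)) = exp(i*(s-t)), and sums of them are collapsed using the identity that for every m > 1 the m distinct m-th roots of unity sum to 0, e.g. 1 + exp(2*I*pi/3) + exp(-2*I*pi/3) = 0.)
Dimension check: dim(rho) = sum (mult * dim) = 2*1 + 2*1 + 2*1 + 3*1 + 2*1 = 11 = chi_rho(e) = 11.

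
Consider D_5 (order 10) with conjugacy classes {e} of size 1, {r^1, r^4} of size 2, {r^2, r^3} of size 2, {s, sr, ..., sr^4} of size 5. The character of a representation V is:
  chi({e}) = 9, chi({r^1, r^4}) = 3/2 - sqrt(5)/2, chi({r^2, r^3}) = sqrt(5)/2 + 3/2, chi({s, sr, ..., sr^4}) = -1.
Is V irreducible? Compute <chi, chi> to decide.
Not irreducible (reducible): <chi, chi> = 10 > 1.

Why: <chi, chi> = (1/|G|) sum_C |C| * |chi(C)|^2 = (1/10)[1*|9|^2 + 2*|3/2 - sqrt(5)/2|^2 + 2*|sqrt(5)/2 + 3/2|^2 + 5*|-1|^2]
  = (1/10)[(81) + (7 - 3*sqrt(5)) + (3*sqrt(5) + 7) + (5)] = 100/10 = 10.
A character is irreducible iff <chi, chi> = 1, so this representation is reducible.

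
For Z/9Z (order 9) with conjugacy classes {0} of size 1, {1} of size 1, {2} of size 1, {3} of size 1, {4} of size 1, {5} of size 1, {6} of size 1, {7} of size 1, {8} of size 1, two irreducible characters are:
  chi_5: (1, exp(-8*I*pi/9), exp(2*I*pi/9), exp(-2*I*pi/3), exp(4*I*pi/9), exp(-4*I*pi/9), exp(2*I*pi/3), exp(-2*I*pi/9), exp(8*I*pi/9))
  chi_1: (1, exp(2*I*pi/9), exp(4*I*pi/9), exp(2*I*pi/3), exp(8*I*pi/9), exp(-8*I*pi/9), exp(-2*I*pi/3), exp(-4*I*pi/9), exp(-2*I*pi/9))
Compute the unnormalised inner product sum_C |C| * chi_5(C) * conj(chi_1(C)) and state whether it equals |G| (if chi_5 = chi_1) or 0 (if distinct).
Sum = 0; so <chi_5, chi_1> = 0 (distinct irreducibles are orthogonal).

Justification: Compute term by term over conjugacy classes (|C| * chi_5(C) * conj(chi_1(C))):
  1*(1)*conj(1) + 1*(exp(-8*I*pi/9))*conj(exp(2*I*pi/9)) + 1*(exp(2*I*pi/9))*conj(exp(4*I*pi/9)) + 1*(exp(-2*I*pi/3))*conj(exp(2*I*pi/3)) + 1*(exp(4*I*pi/9))*conj(exp(8*I*pi/9)) + 1*(exp(-4*I*pi/9))*conj(exp(-8*I*pi/9)) + 1*(exp(2*I*pi/3))*conj(exp(-2*I*pi/3)) + 1*(exp(-2*I*pi/9))*conj(exp(-4*I*pi/9)) + 1*(exp(8*I*pi/9))*conj(exp(-2*I*pi/9))
  = (1) + (exp(8*I*pi/9)) + (exp(-2*I*pi/9)) + (exp(2*I*pi/3)) + (exp(-4*I*pi/9)) + (exp(4*I*pi/9)) + (exp(-2*I*pi/3)) + (exp(2*I*pi/9)) + (exp(-8*I*pi/9))
  = 0.
(Exp terms are combined using exp(i*s)*conj(exp(i*t)) = exp(i*(s-t)), and sums of them are collapsed using the identity that for every m > 1 the m distinct m-th roots of unity sum to 0, e.g. 1 + exp(2*I*pi/3) + exp(-2*I*pi/3) = 0.)
Dividing by |G| = 9 gives 0/9 = 0, matching the row-orthogonality relation <chi_5, chi_1> = [chi_5 = chi_1].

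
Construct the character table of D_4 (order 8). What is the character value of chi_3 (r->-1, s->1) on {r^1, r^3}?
Conjugacy classes: {e} of size 1, {r^2} of size 1, {r^1, r^3} of size 2, {s, sr^2, ...} of size 2, {sr, sr^3, ...} of size 2.
Character table:
  irrep \ class              {e} (size 1)  {r^2} (size 1)  {r^1, r^3} (size 2)  {s, sr^2, ...} (size 2)  {sr, sr^3, ...} (size 2)
  chi_1 (triv)               1             1               1                    1                        1                       
  chi_2 (sign: r->1, s->-1)  1             1               1                    -1                       -1                      
  chi_3 (r->-1, s->1)        1             1               -1                   1                        -1                      
  chi_4 (r->-1, s->-1)       1             1               -1                   -1                       1                       
  chi_5 (2d, j=1)            2             -2              0                    0                        0                       

Spot check: chi_3 (r->-1, s->1) on {r^1, r^3} = -1.

Reasoning: D_4 has order 2*4 = 8 with 5 conjugacy classes, hence 5 irreducibles. Sum of squared dims 1 + 1 + 1 + 1 + 4 = 8 = |G|. Linear characters come from the abelianisation; the 2-dimensional irreps have character r^k -> 2*cos(2*pi*j*k/4), reflections -> 0.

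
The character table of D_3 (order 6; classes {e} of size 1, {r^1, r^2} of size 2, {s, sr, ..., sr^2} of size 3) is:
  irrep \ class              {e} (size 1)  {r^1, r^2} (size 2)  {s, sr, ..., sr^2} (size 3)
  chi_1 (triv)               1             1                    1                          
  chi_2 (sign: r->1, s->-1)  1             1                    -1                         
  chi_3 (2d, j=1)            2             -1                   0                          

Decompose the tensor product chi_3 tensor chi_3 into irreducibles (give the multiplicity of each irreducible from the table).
chi_3 tensor chi_3 = chi_1 + chi_2 + chi_3 (all other irreducibles have multiplicity 0).

Proof sketch: The character of a tensor product is the pointwise product (chi_3 * chi_3)(C) = chi_3(C) * chi_3(C):
  {e}: (2)*(2), {r^1, r^2}: (-1)*(-1), {s, sr, ..., sr^2}: (0)*(0)
so (chi_3 * chi_3) takes values
  {e} -> 4, {r^1, r^2} -> 1, {s, sr, ..., sr^2} -> 0.
Now take the inner product of this character with each irreducible chi from the table, <chi_3*chi_3, chi> = (1/6) sum_C |C| (chi_3*chi_3)(C) conj(chi(C)):
  <chi_3*chi_3, chi_1> = (1/6)[1*(4)*conj(1) + 2*(1)*conj(1) + 3*(0)*conj(1)]
      = (1/6)[(4) + (2) + (0)] = 6/6 = 1
  <chi_3*chi_3, chi_2> = (1/6)[1*(4)*conj(1) + 2*(1)*conj(1) + 3*(0)*conj(-1)]
      = (1/6)[(4) + (2) + (0)] = 6/6 = 1
  <chi_3*chi_3, chi_3> = (1/6)[1*(4)*conj(2) + 2*(1)*conj(-1) + 3*(0)*conj(0)]
      = (1/6)[(8) + (-2) + (0)] = 6/6 = 1
Hence the multiplicities are chi_1: 1, chi_2: 1, chi_3: 1. Dimension check: dim(chi_3)*dim(chi_3) = 2*2 = 4 and sum (mult * dim) = 1*1 + 1*1 + 1*2 = 4.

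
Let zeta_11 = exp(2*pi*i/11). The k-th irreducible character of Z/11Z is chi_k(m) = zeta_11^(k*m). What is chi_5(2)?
chi_5(2) = zeta_11^10 = exp(-2*I*pi/11)

chi_5(2) = zeta_11^(5*2) = zeta_11^10. Since zeta_11^11 = 1, this equals zeta_11^10 = exp(2*pi*i*10/11) = exp(-2*I*pi/11).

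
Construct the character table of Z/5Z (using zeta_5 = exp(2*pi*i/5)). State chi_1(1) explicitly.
Character table of Z/5Z (irreps indexed chi_0,...,chi_4 with chi_k(m) = zeta_5^(k*m), zeta_5 = exp(2*pi*i/5)):
  irrep \ class  {0} (size 1)  {1} (size 1)    {2} (size 1)    {3} (size 1)    {4} (size 1)  
  chi_0          1             1               1               1               1             
  chi_1          1             exp(2*I*pi/5)   exp(4*I*pi/5)   exp(-4*I*pi/5)  exp(-2*I*pi/5)
  chi_2          1             exp(4*I*pi/5)   exp(-2*I*pi/5)  exp(2*I*pi/5)   exp(-4*I*pi/5)
  chi_3          1             exp(-4*I*pi/5)  exp(2*I*pi/5)   exp(-2*I*pi/5)  exp(4*I*pi/5) 
  chi_4          1             exp(-2*I*pi/5)  exp(-4*I*pi/5)  exp(4*I*pi/5)   exp(2*I*pi/5) 

Spot check: chi_1(1) = zeta_5^(1*1) = zeta_5^1 = exp(2*I*pi/5).

Working: Z/5Z is abelian, so all 5 irreducible complex representations are 1-dimensional. They are given by chi_k(m) = zeta_5^(k*m) for k = 0,...,4. Row orthogonality: sum_m chi_k(m) conj(chi_l(m)) = 5 * [k = l].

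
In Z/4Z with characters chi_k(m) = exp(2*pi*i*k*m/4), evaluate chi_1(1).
chi_1(1) = zeta_4^1 = I

Reasoning: chi_1(1) = zeta_4^(1*1) = zeta_4^1. Since zeta_4^4 = 1, this equals zeta_4^1 = exp(2*pi*i*1/4) = I.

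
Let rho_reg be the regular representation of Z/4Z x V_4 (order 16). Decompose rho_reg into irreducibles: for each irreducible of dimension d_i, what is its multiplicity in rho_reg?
Each irreducible V_i of dimension d_i appears with multiplicity d_i, i.e. rho_reg = (direct sum over all irreducibles V_i) d_i V_i. The irreducible dimensions for Z/4Z x V_4 are 1, 1, 1, 1, 1, 1, 1, 1, 1, 1, 1, 1, 1, 1, 1, 1: 16 irreducibles of dimension 1, each with multiplicity 1. Total dimension 16*1*1 = 16 = |G|.

Proof sketch: General theorem: in the regular representation of a finite group G, each irreducible appears with multiplicity equal to its dimension. Check: dim(rho_reg) = sum d_i^2 = 1 + 1 + 1 + 1 + 1 + 1 + 1 + 1 + 1 + 1 + 1 + 1 + 1 + 1 + 1 + 1 = 16 = |G|.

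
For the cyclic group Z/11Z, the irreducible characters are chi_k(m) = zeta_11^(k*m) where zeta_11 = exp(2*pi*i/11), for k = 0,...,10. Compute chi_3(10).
chi_3(10) = zeta_11^30 = exp(-6*I*pi/11)

Details: chi_3(10) = zeta_11^(3*10) = zeta_11^30. Since zeta_11^11 = 1, this equals zeta_11^8 = exp(2*pi*i*8/11) = exp(-6*I*pi/11).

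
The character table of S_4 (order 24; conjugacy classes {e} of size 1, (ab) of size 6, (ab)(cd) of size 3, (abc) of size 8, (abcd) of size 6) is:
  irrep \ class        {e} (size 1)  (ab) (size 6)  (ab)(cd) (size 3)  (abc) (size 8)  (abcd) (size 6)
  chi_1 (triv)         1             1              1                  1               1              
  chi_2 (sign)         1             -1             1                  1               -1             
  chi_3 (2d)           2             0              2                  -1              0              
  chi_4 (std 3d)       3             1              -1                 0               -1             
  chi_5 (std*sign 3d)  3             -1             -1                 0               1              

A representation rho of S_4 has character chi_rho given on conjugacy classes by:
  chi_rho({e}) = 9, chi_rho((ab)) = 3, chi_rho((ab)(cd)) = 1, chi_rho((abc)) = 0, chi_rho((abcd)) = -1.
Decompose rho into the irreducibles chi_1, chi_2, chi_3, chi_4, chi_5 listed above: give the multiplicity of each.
Multiplicities: chi_1: 1, chi_2: 0, chi_3: 1, chi_4: 2, chi_5: 0.

Use <chi_rho, chi> = (1/|G|) sum_C |C| * chi_rho(C) * conj(chi(C)) with |G| = 24 for each irreducible chi in the table:
  <chi_rho, chi_1> = (1/24)[1*(9)*conj(1) + 6*(3)*conj(1) + 3*(1)*conj(1) + 8*(0)*conj(1) + 6*(-1)*conj(1)]
      = (1/24)[(9) + (18) + (3) + (0) + (-6)] = 24/24 = 1
  <chi_rho, chi_2> = (1/24)[1*(9)*conj(1) + 6*(3)*conj(-1) + 3*(1)*conj(1) + 8*(0)*conj(1) + 6*(-1)*conj(-1)]
      = (1/24)[(9) + (-18) + (3) + (0) + (6)] = 0/24 = 0
  <chi_rho, chi_3> = (1/24)[1*(9)*conj(2) + 6*(3)*conj(0) + 3*(1)*conj(2) + 8*(0)*conj(-1) + 6*(-1)*conj(0)]
      = (1/24)[(18) + (0) + (6) + (0) + (0)] = 24/24 = 1
  <chi_rho, chi_4> = (1/24)[1*(9)*conj(3) + 6*(3)*conj(1) + 3*(1)*conj(-1) + 8*(0)*conj(0) + 6*(-1)*conj(-1)]
      = (1/24)[(27) + (18) + (-3) + (0) + (6)] = 48/24 = 2
  <chi_rho, chi_5> = (1/24)[1*(9)*conj(3) + 6*(3)*conj(-1) + 3*(1)*conj(-1) + 8*(0)*conj(0) + 6*(-1)*conj(1)]
      = (1/24)[(27) + (-18) + (-3) + (0) + (-6)] = 0/24 = 0
Dimension check: dim(rho) = sum (mult * dim) = 1*1 + 0*1 + 1*2 + 2*3 + 0*3 = 9 = chi_rho(e) = 9.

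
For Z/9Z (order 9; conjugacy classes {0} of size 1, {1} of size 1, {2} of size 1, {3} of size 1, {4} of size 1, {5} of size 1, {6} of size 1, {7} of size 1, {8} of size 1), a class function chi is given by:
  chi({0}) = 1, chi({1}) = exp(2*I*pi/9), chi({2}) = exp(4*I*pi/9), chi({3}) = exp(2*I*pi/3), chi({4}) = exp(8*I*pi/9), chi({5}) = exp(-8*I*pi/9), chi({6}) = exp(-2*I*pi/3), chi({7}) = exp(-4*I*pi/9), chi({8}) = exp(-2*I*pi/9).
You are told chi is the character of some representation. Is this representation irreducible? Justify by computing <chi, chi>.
Irreducible: <chi, chi> = 1.

Proof sketch: <chi, chi> = (1/|G|) sum_C |C| * |chi(C)|^2 = (1/9)[1*|1|^2 + 1*|exp(2*I*pi/9)|^2 + 1*|exp(4*I*pi/9)|^2 + 1*|exp(2*I*pi/3)|^2 + 1*|exp(8*I*pi/9)|^2 + 1*|exp(-8*I*pi/9)|^2 + 1*|exp(-2*I*pi/3)|^2 + 1*|exp(-4*I*pi/9)|^2 + 1*|exp(-2*I*pi/9)|^2]
  = (1/9)[(1) + (1) + (1) + (1) + (1) + (1) + (1) + (1) + (1)] = 9/9 = 1.
(Exp terms are combined using exp(i*s)*conj(exp(i*t)) = exp(i*(s-t)), and sums of them are collapsed using the identity that for every m > 1 the m distinct m-th roots of unity sum to 0, e.g. 1 + exp(2*I*pi/3) + exp(-2*I*pi/3) = 0.)
A character is irreducible iff <chi, chi> = 1, so this representation is irreducible.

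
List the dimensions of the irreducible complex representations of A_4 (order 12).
Dimensions: 1, 1, 1, 3

Argument: There are 4 irreducibles (= number of conjugacy classes). Their dimensions d_i satisfy sum d_i^2 = |G| = 12: 1 + 1 + 1 + 9 = 12.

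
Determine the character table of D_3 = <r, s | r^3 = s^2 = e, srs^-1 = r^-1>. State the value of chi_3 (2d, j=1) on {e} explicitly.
Conjugacy classes: {e} of size 1, {r^1, r^2} of size 2, {s, sr, ..., sr^2} of size 3.
Character table:
  irrep \ class              {e} (size 1)  {r^1, r^2} (size 2)  {s, sr, ..., sr^2} (size 3)
  chi_1 (triv)               1             1                    1                          
  chi_2 (sign: r->1, s->-1)  1             1                    -1                         
  chi_3 (2d, j=1)            2             -1                   0                          

Spot check: chi_3 (2d, j=1) on {e} = 2.

Working: D_3 has order 2*3 = 6 with 3 conjugacy classes, hence 3 irreducibles. Sum of squared dims 1 + 1 + 4 = 6 = |G|. Linear characters come from the abelianisation; the 2-dimensional irreps have character r^k -> 2*cos(2*pi*j*k/3), reflections -> 0.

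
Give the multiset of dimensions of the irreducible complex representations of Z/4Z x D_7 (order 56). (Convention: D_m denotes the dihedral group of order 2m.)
Dimensions: 1, 1, 1, 1, 1, 1, 1, 1, 2, 2, 2, 2, 2, 2, 2, 2, 2, 2, 2, 2

Explanation: There are 20 irreducibles (= number of conjugacy classes). Their dimensions d_i satisfy sum d_i^2 = |G| = 56: 1 + 1 + 1 + 1 + 1 + 1 + 1 + 1 + 4 + 4 + 4 + 4 + 4 + 4 + 4 + 4 + 4 + 4 + 4 + 4 = 56. (For the product with Z/4Z: each of the 4 1-dim characters of Z/4Z tensors with each irrep of D_7, giving 4 copies of each D_7-dimension.)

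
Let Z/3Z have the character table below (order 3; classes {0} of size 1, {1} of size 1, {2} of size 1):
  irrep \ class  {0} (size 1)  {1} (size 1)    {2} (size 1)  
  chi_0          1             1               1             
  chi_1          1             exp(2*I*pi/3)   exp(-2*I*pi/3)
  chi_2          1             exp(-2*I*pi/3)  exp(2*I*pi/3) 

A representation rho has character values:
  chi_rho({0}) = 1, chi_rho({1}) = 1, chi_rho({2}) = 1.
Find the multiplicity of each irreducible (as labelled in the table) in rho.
Multiplicities: chi_0: 1, chi_1: 0, chi_2: 0.

Working: Use <chi_rho, chi> = (1/|G|) sum_C |C| * chi_rho(C) * conj(chi(C)) with |G| = 3 for each irreducible chi in the table:
  <chi_rho, chi_0> = (1/3)[1*(1)*conj(1) + 1*(1)*conj(1) + 1*(1)*conj(1)]
      = (1/3)[(1) + (1) + (1)] = 3/3 = 1
  <chi_rho, chi_1> = (1/3)[1*(1)*conj(1) + 1*(1)*conj(exp(2*I*pi/3)) + 1*(1)*conj(exp(-2*I*pi/3))]
      = (1/3)[(1) + (exp(-2*I*pi/3)) + (exp(2*I*pi/3))] = 0/3 = 0
  <chi_rho, chi_2> = (1/3)[1*(1)*conj(1) + 1*(1)*conj(exp(-2*I*pi/3)) + 1*(1)*conj(exp(2*I*pi/3))]
      = (1/3)[(1) + (exp(2*I*pi/3)) + (exp(-2*I*pi/3))] = 0/3 = 0
(Exp terms are combined using exp(i*s)*conj(exp(i*t)) = exp(i*(s-t)), and sums of them are collapsed using the identity that for every m > 1 the m distinct m-th roots of unity sum to 0, e.g. 1 + exp(2*I*pi/3) + exp(-2*I*pi/3) = 0.)
Dimension check: dim(rho) = sum (mult * dim) = 1*1 + 0*1 + 0*1 = 1 = chi_rho(e) = 1.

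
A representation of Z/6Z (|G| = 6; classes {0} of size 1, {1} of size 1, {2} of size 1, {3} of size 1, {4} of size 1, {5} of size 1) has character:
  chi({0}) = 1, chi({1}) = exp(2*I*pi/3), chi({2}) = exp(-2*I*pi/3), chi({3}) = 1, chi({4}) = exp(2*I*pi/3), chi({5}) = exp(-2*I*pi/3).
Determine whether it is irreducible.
Irreducible: <chi, chi> = 1.

Explanation: <chi, chi> = (1/|G|) sum_C |C| * |chi(C)|^2 = (1/6)[1*|1|^2 + 1*|exp(2*I*pi/3)|^2 + 1*|exp(-2*I*pi/3)|^2 + 1*|1|^2 + 1*|exp(2*I*pi/3)|^2 + 1*|exp(-2*I*pi/3)|^2]
  = (1/6)[(1) + (1) + (1) + (1) + (1) + (1)] = 6/6 = 1.
(Exp terms are combined using exp(i*s)*conj(exp(i*t)) = exp(i*(s-t)), and sums of them are collapsed using the identity that for every m > 1 the m distinct m-th roots of unity sum to 0, e.g. 1 + exp(2*I*pi/3) + exp(-2*I*pi/3) = 0.)
A character is irreducible iff <chi, chi> = 1, so this representation is irreducible.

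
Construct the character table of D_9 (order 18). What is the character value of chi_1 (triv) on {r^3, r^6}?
Conjugacy classes: {e} of size 1, {r^1, r^8} of size 2, {r^2, r^7} of size 2, {r^3, r^6} of size 2, {r^4, r^5} of size 2, {s, sr, ..., sr^8} of size 9.
Character table:
  irrep \ class              {e} (size 1)  {r^1, r^8} (size 2)  {r^2, r^7} (size 2)  {r^3, r^6} (size 2)  {r^4, r^5} (size 2)  {s, sr, ..., sr^8} (size 9)
  chi_1 (triv)               1             1                    1                    1                    1                    1                          
  chi_2 (sign: r->1, s->-1)  1             1                    1                    1                    1                    -1                         
  chi_3 (2d, j=1)            2             2*cos(2*pi/9)        2*cos(4*pi/9)        -1                   -2*cos(pi/9)         0                          
  chi_4 (2d, j=2)            2             2*cos(4*pi/9)        -2*cos(pi/9)         -1                   2*cos(2*pi/9)        0                          
  chi_5 (2d, j=3)            2             -1                   -1                   2                    -1                   0                          
  chi_6 (2d, j=4)            2             -2*cos(pi/9)         2*cos(2*pi/9)        -1                   2*cos(4*pi/9)        0                          

Spot check: chi_1 (triv) on {r^3, r^6} = 1.

Derivation: D_9 has order 2*9 = 18 with 6 conjugacy classes, hence 6 irreducibles. Sum of squared dims 1 + 1 + 4 + 4 + 4 + 4 = 18 = |G|. Linear characters come from the abelianisation; the 2-dimensional irreps have character r^k -> 2*cos(2*pi*j*k/9), reflections -> 0.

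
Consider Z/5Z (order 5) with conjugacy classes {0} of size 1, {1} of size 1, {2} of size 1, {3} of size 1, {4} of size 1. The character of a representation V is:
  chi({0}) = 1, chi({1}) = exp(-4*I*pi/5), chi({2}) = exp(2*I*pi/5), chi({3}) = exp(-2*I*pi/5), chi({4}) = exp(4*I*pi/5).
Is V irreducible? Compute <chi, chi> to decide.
Irreducible: <chi, chi> = 1.

Justification: <chi, chi> = (1/|G|) sum_C |C| * |chi(C)|^2 = (1/5)[1*|1|^2 + 1*|exp(-4*I*pi/5)|^2 + 1*|exp(2*I*pi/5)|^2 + 1*|exp(-2*I*pi/5)|^2 + 1*|exp(4*I*pi/5)|^2]
  = (1/5)[(1) + (1) + (1) + (1) + (1)] = 5/5 = 1.
(Exp terms are combined using exp(i*s)*conj(exp(i*t)) = exp(i*(s-t)), and sums of them are collapsed using the identity that for every m > 1 the m distinct m-th roots of unity sum to 0, e.g. 1 + exp(2*I*pi/3) + exp(-2*I*pi/3) = 0.)
A character is irreducible iff <chi, chi> = 1, so this representation is irreducible.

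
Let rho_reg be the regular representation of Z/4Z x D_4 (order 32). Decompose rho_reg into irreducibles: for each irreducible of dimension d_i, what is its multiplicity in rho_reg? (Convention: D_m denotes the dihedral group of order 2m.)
Each irreducible V_i of dimension d_i appears with multiplicity d_i, i.e. rho_reg = (direct sum over all irreducibles V_i) d_i V_i. The irreducible dimensions for Z/4Z x D_4 are 1, 1, 1, 1, 1, 1, 1, 1, 1, 1, 1, 1, 1, 1, 1, 1, 2, 2, 2, 2: 16 irreducibles of dimension 1, each with multiplicity 1; 4 irreducibles of dimension 2, each with multiplicity 2. Total dimension 16*1*1 + 4*2*2 = 32 = |G|.

Why: General theorem: in the regular representation of a finite group G, each irreducible appears with multiplicity equal to its dimension. Check: dim(rho_reg) = sum d_i^2 = 1 + 1 + 1 + 1 + 1 + 1 + 1 + 1 + 1 + 1 + 1 + 1 + 1 + 1 + 1 + 1 + 4 + 4 + 4 + 4 = 32 = |G|.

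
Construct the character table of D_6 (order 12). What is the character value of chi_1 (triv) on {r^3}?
Conjugacy classes: {e} of size 1, {r^3} of size 1, {r^1, r^5} of size 2, {r^2, r^4} of size 2, {s, sr^2, ...} of size 3, {sr, sr^3, ...} of size 3.
Character table:
  irrep \ class              {e} (size 1)  {r^3} (size 1)  {r^1, r^5} (size 2)  {r^2, r^4} (size 2)  {s, sr^2, ...} (size 3)  {sr, sr^3, ...} (size 3)
  chi_1 (triv)               1             1               1                    1                    1                        1                       
  chi_2 (sign: r->1, s->-1)  1             1               1                    1                    -1                       -1                      
  chi_3 (r->-1, s->1)        1             -1              -1                   1                    1                        -1                      
  chi_4 (r->-1, s->-1)       1             -1              -1                   1                    -1                       1                       
  chi_5 (2d, j=1)            2             -2              1                    -1                   0                        0                       
  chi_6 (2d, j=2)            2             2               -1                   -1                   0                        0                       

Spot check: chi_1 (triv) on {r^3} = 1.

Justification: D_6 has order 2*6 = 12 with 6 conjugacy classes, hence 6 irreducibles. Sum of squared dims 1 + 1 + 1 + 1 + 4 + 4 = 12 = |G|. Linear characters come from the abelianisation; the 2-dimensional irreps have character r^k -> 2*cos(2*pi*j*k/6), reflections -> 0.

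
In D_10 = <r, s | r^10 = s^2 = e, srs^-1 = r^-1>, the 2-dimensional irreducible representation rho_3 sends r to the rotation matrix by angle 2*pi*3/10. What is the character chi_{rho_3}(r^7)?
chi_{rho_3}(r^7) = 2*cos(2*pi*3*7/10) = 1/2 + sqrt(5)/2

Why: rho_3(r^7) is rotation by angle 2*pi*3*7/10, whose trace is 2*cos(2*pi*3*7/10) = 1/2 + sqrt(5)/2.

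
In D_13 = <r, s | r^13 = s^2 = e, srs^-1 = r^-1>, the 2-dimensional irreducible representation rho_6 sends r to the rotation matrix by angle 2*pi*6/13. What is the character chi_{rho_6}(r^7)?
chi_{rho_6}(r^7) = 2*cos(2*pi*6*7/13) = 2*cos(84*pi/13)

Why: rho_6(r^7) is rotation by angle 2*pi*6*7/13, whose trace is 2*cos(2*pi*6*7/13) = 2*cos(84*pi/13).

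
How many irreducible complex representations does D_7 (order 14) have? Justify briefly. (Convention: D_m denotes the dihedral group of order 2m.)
5

Working: The number of irreducible complex representations of a finite group equals its number of conjugacy classes. D_7 has 5 conjugacy classes ((n+3)/2 for n odd), so D_7 (order 14) has exactly 5 irreducible complex representations.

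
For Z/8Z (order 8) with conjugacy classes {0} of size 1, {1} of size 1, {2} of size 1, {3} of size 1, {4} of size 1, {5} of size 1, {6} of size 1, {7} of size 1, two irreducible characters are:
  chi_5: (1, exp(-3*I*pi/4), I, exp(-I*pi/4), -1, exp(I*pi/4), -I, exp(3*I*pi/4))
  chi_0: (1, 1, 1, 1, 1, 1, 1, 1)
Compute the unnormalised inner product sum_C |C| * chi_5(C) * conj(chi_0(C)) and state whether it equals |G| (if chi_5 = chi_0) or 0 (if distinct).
Sum = 0; so <chi_5, chi_0> = 0 (distinct irreducibles are orthogonal).

Proof sketch: Compute term by term over conjugacy classes (|C| * chi_5(C) * conj(chi_0(C))):
  1*(1)*conj(1) + 1*(exp(-3*I*pi/4))*conj(1) + 1*(I)*conj(1) + 1*(exp(-I*pi/4))*conj(1) + 1*(-1)*conj(1) + 1*(exp(I*pi/4))*conj(1) + 1*(-I)*conj(1) + 1*(exp(3*I*pi/4))*conj(1)
  = (1) + (exp(-3*I*pi/4)) + (I) + (exp(-I*pi/4)) + (-1) + (exp(I*pi/4)) + (-I) + (exp(3*I*pi/4))
  = 0.
(Exp terms are combined using exp(i*s)*conj(exp(i*t)) = exp(i*(s-t)), and sums of them are collapsed using the identity that for every m > 1 the m distinct m-th roots of unity sum to 0, e.g. 1 + exp(2*I*pi/3) + exp(-2*I*pi/3) = 0.)
Dividing by |G| = 8 gives 0/8 = 0, matching the row-orthogonality relation <chi_5, chi_0> = [chi_5 = chi_0].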